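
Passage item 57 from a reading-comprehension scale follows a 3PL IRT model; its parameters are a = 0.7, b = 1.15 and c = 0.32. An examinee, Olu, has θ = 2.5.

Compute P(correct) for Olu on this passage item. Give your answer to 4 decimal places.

P(θ) = c + (1 − c) · 1 / (1 + exp(−a(θ − b)))
Exponent: 0.7 × (2.5 − 1.15) = 0.9450
1/(1 + e^{-0.9450}) = 0.7201
P = 0.32 + 0.68 × 0.7201 = 0.8097

0.8097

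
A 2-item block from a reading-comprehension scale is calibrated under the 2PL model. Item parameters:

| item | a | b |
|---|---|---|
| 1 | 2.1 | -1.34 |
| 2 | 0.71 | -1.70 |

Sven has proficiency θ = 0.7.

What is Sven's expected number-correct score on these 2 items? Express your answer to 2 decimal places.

P(θ) = 1 / (1 + exp(−a(θ − b)))
P_1 = 1/(1+e^{-4.2840}) = 0.9864
P_2 = 1/(1+e^{-1.7040}) = 0.8461
E[score] = 0.9864 + 0.8461 = 1.8325

1.83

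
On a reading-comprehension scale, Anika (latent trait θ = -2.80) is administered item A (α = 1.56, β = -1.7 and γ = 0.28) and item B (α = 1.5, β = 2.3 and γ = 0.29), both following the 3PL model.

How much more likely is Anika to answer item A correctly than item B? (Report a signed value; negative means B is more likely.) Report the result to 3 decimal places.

P(θ) = γ + (1 − γ) · 1 / (1 + exp(−α(θ − β)))
P_A = 0.3897
P_B = 0.2903
P_A − P_B = 0.0994

0.099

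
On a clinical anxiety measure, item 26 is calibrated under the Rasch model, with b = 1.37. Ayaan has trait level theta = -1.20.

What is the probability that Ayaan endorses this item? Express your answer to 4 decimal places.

0.0711

P(theta) = 1 / (1 + exp(−(theta − b)))
Exponent: (-1.20 − 1.37) = -2.5700
1/(1 + e^{2.5700}) = 0.0711
P = 0.0711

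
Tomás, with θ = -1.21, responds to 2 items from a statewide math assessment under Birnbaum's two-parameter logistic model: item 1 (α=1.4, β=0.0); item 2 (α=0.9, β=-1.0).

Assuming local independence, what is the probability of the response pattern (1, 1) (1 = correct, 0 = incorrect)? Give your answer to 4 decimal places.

0.0703

P(θ) = 1 / (1 + exp(−α(θ − β)))
P_1 = 1/(1+e^{1.6940}) = 0.1553
P_2 = 1/(1+e^{0.1890}) = 0.4529
L = P_1 × P_2 = 0.1553 × 0.4529 = 0.07031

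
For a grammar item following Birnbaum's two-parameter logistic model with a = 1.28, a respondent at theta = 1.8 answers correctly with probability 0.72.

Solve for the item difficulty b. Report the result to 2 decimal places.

1.06

P(theta) = 1 / (1 + exp(−a(theta − b)))
logit(0.72) = ln(0.72/0.28) = 0.9445
b = theta − logit/(a) = 1.8 − 0.9445/1.2800 = 1.0621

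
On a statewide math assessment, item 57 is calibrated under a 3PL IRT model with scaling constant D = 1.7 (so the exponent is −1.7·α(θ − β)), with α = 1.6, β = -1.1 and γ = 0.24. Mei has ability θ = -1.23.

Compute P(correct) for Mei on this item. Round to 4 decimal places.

0.5535

P(θ) = γ + (1 − γ) · 1 / (1 + exp(−D·α(θ − β)))
Exponent: 1.7 × 1.6 × (-1.23 − (-1.1)) = -0.3536
1/(1 + e^{0.3536}) = 0.4125
P = 0.24 + 0.76 × 0.4125 = 0.5535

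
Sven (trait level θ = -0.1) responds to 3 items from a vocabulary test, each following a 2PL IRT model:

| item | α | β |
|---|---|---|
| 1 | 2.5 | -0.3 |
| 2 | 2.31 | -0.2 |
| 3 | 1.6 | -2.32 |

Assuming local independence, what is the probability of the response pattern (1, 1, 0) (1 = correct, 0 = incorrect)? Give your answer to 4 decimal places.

0.0097

P(θ) = 1 / (1 + exp(−α(θ − β)))
P_1 = 1/(1+e^{-0.5000}) = 0.6225
P_2 = 1/(1+e^{-0.2310}) = 0.5575
P_3 = 1/(1+e^{-3.5520}) = 0.9721
L = P_1 × P_2 × (1−P_3) = 0.6225 × 0.5575 × 0.0279 = 0.00967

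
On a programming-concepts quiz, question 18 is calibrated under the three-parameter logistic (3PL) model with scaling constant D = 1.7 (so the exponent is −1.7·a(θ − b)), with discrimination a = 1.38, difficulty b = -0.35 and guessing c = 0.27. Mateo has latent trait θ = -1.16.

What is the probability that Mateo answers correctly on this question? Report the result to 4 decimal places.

P(θ) = c + (1 − c) · 1 / (1 + exp(−D·a(θ − b)))
Exponent: 1.7 × 1.38 × (-1.16 − (-0.35)) = -1.9003
1/(1 + e^{1.9003}) = 0.1301
P = 0.27 + 0.73 × 0.1301 = 0.3650

0.3650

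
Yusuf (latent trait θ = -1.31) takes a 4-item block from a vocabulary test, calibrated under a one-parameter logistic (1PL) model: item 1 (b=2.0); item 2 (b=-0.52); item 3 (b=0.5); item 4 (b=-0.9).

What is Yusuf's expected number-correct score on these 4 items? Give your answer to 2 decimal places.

P(θ) = 1 / (1 + exp(−(θ − b)))
P_1 = 1/(1+e^{3.3100}) = 0.0352
P_2 = 1/(1+e^{0.7900}) = 0.3122
P_3 = 1/(1+e^{1.8100}) = 0.1406
P_4 = 1/(1+e^{0.4100}) = 0.3989
E[score] = 0.0352 + 0.3122 + 0.1406 + 0.3989 = 0.8869

0.89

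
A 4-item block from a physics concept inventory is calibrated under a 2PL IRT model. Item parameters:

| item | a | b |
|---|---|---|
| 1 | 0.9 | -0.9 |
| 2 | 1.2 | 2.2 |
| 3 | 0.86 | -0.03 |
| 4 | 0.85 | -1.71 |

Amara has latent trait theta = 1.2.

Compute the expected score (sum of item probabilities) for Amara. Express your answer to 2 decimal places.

2.76

P(theta) = 1 / (1 + exp(−a(theta − b)))
P_1 = 1/(1+e^{-1.8900}) = 0.8688
P_2 = 1/(1+e^{1.2000}) = 0.2315
P_3 = 1/(1+e^{-1.0578}) = 0.7423
P_4 = 1/(1+e^{-2.4735}) = 0.9223
E[score] = 0.8688 + 0.2315 + 0.7423 + 0.9223 = 2.7648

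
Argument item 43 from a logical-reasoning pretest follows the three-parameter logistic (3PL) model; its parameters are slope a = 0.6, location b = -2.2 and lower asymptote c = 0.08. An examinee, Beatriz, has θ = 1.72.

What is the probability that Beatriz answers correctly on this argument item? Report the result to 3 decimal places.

0.920

P(θ) = c + (1 − c) · 1 / (1 + exp(−a(θ − b)))
Exponent: 0.6 × (1.72 − (-2.2)) = 2.3520
1/(1 + e^{-2.3520}) = 0.9131
P = 0.08 + 0.92 × 0.9131 = 0.9200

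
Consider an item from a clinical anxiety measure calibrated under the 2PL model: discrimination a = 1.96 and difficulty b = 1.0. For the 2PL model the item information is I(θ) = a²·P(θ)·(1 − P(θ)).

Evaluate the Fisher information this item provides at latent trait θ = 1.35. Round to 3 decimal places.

0.856

P = 1/(1+e^{-0.6860}) = 0.6651
P(1−P) = 0.6651 × 0.3349 = 0.2227
I = a² × P(1−P) = 1.96² × 0.2227 = 0.85572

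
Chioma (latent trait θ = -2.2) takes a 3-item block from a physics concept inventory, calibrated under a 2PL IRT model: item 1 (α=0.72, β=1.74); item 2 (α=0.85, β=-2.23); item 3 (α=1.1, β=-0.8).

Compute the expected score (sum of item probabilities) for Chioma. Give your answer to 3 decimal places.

0.738

P(θ) = 1 / (1 + exp(−α(θ − β)))
P_1 = 1/(1+e^{2.8368}) = 0.0554
P_2 = 1/(1+e^{-0.0255}) = 0.5064
P_3 = 1/(1+e^{1.5400}) = 0.1765
E[score] = 0.0554 + 0.5064 + 0.1765 = 0.7383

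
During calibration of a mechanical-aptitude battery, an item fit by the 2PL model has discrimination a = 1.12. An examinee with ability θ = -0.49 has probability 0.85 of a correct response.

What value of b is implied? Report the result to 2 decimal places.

-2.04

P(θ) = 1 / (1 + exp(−a(θ − b)))
logit(0.85) = ln(0.85/0.15) = 1.7346
b = θ − logit/(a) = -0.49 − 1.7346/1.1200 = -2.0388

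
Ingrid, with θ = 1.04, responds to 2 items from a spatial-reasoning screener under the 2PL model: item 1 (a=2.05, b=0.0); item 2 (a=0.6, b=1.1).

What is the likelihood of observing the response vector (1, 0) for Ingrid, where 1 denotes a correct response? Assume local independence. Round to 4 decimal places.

0.4550

P(θ) = 1 / (1 + exp(−a(θ − b)))
P_1 = 1/(1+e^{-2.1320}) = 0.8940
P_2 = 1/(1+e^{0.0360}) = 0.4910
L = P_1 × (1−P_2) = 0.8940 × 0.5090 = 0.45503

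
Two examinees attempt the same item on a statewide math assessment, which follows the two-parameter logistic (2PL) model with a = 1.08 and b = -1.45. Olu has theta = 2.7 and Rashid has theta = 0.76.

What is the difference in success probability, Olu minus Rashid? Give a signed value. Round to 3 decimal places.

0.073

P(theta) = 1 / (1 + exp(−a(theta − b)))
P(Olu) = 0.9888  [exponent 4.4820]
P(Rashid) = 0.9158  [exponent 2.3868]
Difference = 0.9888 − 0.9158 = 0.0730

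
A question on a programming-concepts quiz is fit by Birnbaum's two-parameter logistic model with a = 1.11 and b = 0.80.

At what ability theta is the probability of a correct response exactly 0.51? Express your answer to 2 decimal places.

P(theta) = 1 / (1 + exp(−a(theta − b)))
logit = ln(0.5100/0.4900) = 0.0400
theta = b + logit/(a) = 0.80 + 0.0400/1.1100 = 0.8360

0.84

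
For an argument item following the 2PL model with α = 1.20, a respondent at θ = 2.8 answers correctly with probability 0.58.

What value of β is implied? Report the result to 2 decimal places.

P(θ) = 1 / (1 + exp(−α(θ − β)))
logit(0.58) = ln(0.58/0.42) = 0.3228
β = θ − logit/(α) = 2.8 − 0.3228/1.2000 = 2.5310

2.53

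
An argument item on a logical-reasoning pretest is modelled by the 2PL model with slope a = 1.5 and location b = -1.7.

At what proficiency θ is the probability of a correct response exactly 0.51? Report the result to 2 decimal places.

P(θ) = 1 / (1 + exp(−a(θ − b)))
logit = ln(0.5100/0.4900) = 0.0400
θ = b + logit/(a) = -1.7 + 0.0400/1.5000 = -1.6733

-1.67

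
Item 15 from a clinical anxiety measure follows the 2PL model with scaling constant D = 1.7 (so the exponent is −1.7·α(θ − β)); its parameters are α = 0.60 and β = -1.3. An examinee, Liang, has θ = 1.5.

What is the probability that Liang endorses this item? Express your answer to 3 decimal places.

P(θ) = 1 / (1 + exp(−D·α(θ − β)))
Exponent: 1.7 × 0.60 × (1.5 − (-1.3)) = 2.8560
1/(1 + e^{-2.8560}) = 0.9456
P = 0.9456

0.946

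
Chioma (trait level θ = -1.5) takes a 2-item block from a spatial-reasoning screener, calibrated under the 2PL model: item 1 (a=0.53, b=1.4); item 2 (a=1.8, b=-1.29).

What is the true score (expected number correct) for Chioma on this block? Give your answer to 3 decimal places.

0.584

P(θ) = 1 / (1 + exp(−a(θ − b)))
P_1 = 1/(1+e^{1.5370}) = 0.1770
P_2 = 1/(1+e^{0.3780}) = 0.4066
E[score] = 0.1770 + 0.4066 = 0.5836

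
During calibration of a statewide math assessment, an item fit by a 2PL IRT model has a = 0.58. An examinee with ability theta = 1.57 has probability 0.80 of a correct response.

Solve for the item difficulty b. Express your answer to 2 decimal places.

-0.82

P(theta) = 1 / (1 + exp(−a(theta − b)))
logit(0.80) = ln(0.80/0.20) = 1.3863
b = theta − logit/(a) = 1.57 − 1.3863/0.5800 = -0.8202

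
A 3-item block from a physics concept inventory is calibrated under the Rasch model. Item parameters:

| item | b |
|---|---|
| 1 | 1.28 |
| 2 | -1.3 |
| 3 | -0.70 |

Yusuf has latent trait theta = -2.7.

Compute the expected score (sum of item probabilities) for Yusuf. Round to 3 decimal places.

0.335

P(theta) = 1 / (1 + exp(−(theta − b)))
P_1 = 1/(1+e^{3.9800}) = 0.0183
P_2 = 1/(1+e^{1.4000}) = 0.1978
P_3 = 1/(1+e^{2.0000}) = 0.1192
E[score] = 0.0183 + 0.1978 + 0.1192 = 0.3354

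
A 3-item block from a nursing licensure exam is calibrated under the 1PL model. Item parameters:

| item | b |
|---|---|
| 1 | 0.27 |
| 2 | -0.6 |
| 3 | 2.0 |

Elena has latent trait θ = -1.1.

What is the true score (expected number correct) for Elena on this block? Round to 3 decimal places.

0.623

P(θ) = 1 / (1 + exp(−(θ − b)))
P_1 = 1/(1+e^{1.3700}) = 0.2026
P_2 = 1/(1+e^{0.5000}) = 0.3775
P_3 = 1/(1+e^{3.1000}) = 0.0431
E[score] = 0.2026 + 0.3775 + 0.0431 = 0.6233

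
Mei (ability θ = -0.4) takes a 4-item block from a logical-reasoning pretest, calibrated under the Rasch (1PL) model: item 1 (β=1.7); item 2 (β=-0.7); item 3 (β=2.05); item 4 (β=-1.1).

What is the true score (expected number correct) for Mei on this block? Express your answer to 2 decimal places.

1.43

P(θ) = 1 / (1 + exp(−(θ − β)))
P_1 = 1/(1+e^{2.1000}) = 0.1091
P_2 = 1/(1+e^{-0.3000}) = 0.5744
P_3 = 1/(1+e^{2.4500}) = 0.0794
P_4 = 1/(1+e^{-0.7000}) = 0.6682
E[score] = 0.1091 + 0.5744 + 0.0794 + 0.6682 = 1.4312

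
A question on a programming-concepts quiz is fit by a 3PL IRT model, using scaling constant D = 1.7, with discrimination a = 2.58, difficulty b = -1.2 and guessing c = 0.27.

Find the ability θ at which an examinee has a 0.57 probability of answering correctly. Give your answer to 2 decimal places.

P(θ) = c + (1 − c) · 1 / (1 + exp(−D·a(θ − b)))
Remove guessing floor: (0.57 − 0.27)/(1 − 0.27) = 0.4110
logit = ln(0.4110/0.5890) = -0.3600
θ = b + logit/(1.7·a) = -1.2 + (-0.3600)/4.3860 = -1.2821

-1.28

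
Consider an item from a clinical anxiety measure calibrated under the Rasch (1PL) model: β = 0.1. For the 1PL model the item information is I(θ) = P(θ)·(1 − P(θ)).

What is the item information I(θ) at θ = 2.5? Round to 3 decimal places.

P = 1/(1+e^{-2.4000}) = 0.9168
P(1−P) = 0.9168 × 0.0832 = 0.0763
I = P(1−P) = 0.07625

0.076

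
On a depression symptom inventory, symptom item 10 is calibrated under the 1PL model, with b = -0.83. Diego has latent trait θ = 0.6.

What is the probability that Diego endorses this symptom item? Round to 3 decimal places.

P(θ) = 1 / (1 + exp(−(θ − b)))
Exponent: (0.6 − (-0.83)) = 1.4300
1/(1 + e^{-1.4300}) = 0.8069
P = 0.8069

0.807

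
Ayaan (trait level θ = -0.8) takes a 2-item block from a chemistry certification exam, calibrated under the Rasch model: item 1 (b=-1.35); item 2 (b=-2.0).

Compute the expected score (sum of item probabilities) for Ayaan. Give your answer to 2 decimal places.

1.40

P(θ) = 1 / (1 + exp(−(θ − b)))
P_1 = 1/(1+e^{-0.5500}) = 0.6341
P_2 = 1/(1+e^{-1.2000}) = 0.7685
E[score] = 0.6341 + 0.7685 = 1.4027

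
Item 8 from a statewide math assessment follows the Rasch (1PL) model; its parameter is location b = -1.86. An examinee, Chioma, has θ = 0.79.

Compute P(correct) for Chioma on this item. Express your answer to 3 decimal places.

P(θ) = 1 / (1 + exp(−(θ − b)))
Exponent: (0.79 − (-1.86)) = 2.6500
1/(1 + e^{-2.6500}) = 0.9340
P = 0.9340

0.934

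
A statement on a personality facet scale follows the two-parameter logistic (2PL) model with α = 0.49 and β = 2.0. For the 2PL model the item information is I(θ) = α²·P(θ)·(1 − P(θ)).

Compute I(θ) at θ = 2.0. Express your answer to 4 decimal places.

P = 1/(1+e^{0.0000}) = 0.5000
P(1−P) = 0.5000 × 0.5000 = 0.2500
I = α² × P(1−P) = 0.49² × 0.2500 = 0.06002

0.0600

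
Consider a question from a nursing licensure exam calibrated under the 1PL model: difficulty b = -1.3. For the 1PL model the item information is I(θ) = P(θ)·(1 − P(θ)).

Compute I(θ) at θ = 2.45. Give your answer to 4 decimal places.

P = 1/(1+e^{-3.7500}) = 0.9770
P(1−P) = 0.9770 × 0.0230 = 0.0224
I = P(1−P) = 0.02245

0.0224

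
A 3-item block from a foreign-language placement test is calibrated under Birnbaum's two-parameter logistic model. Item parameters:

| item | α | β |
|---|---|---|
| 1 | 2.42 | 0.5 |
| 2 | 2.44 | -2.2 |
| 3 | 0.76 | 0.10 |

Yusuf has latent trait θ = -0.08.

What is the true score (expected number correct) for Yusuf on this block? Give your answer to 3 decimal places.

P(θ) = 1 / (1 + exp(−α(θ − β)))
P_1 = 1/(1+e^{1.4036}) = 0.1972
P_2 = 1/(1+e^{-5.1728}) = 0.9944
P_3 = 1/(1+e^{0.1368}) = 0.4659
E[score] = 0.1972 + 0.9944 + 0.4659 = 1.6575

1.657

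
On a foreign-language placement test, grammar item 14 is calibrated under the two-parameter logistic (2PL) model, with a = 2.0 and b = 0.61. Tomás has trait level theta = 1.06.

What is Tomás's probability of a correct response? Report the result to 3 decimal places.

0.711

P(theta) = 1 / (1 + exp(−a(theta − b)))
Exponent: 2.0 × (1.06 − 0.61) = 0.9000
1/(1 + e^{-0.9000}) = 0.7109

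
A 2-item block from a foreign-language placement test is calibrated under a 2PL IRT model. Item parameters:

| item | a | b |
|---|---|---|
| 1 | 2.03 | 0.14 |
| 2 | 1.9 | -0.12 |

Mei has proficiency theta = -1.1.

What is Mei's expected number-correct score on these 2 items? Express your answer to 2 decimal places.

P(theta) = 1 / (1 + exp(−a(theta − b)))
P_1 = 1/(1+e^{2.5172}) = 0.0747
P_2 = 1/(1+e^{1.8620}) = 0.1345
E[score] = 0.0747 + 0.1345 = 0.2091

0.21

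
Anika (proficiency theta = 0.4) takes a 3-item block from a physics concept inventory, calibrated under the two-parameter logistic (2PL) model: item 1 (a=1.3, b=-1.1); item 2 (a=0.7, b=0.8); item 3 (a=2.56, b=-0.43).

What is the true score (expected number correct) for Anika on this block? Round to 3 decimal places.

2.199

P(theta) = 1 / (1 + exp(−a(theta − b)))
P_1 = 1/(1+e^{-1.9500}) = 0.8754
P_2 = 1/(1+e^{0.2800}) = 0.4305
P_3 = 1/(1+e^{-2.1248}) = 0.8933
E[score] = 0.8754 + 0.4305 + 0.8933 = 2.1992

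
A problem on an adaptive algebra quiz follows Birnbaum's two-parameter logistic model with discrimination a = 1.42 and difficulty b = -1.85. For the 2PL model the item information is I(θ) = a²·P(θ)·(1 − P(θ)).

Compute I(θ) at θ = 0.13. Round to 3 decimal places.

P = 1/(1+e^{-2.8116}) = 0.9433
P(1−P) = 0.9433 × 0.0567 = 0.0535
I = a² × P(1−P) = 1.42² × 0.0535 = 0.10785

0.108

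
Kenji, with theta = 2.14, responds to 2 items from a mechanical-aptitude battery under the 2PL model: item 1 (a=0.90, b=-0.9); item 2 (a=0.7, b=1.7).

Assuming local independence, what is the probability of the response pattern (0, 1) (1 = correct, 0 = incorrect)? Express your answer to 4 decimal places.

P(theta) = 1 / (1 + exp(−a(theta − b)))
P_1 = 1/(1+e^{-2.7360}) = 0.9391
P_2 = 1/(1+e^{-0.3080}) = 0.5764
L = (1−P_1) × P_2 = 0.0609 × 0.5764 = 0.03509

0.0351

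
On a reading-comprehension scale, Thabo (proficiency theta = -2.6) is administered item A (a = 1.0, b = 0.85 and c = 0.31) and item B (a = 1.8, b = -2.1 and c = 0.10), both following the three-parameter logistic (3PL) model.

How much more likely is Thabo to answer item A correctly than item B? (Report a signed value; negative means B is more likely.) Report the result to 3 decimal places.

-0.029

P(theta) = c + (1 − c) · 1 / (1 + exp(−a(theta − b)))
P_A = 0.3312
P_B = 0.3601
P_A − P_B = -0.0289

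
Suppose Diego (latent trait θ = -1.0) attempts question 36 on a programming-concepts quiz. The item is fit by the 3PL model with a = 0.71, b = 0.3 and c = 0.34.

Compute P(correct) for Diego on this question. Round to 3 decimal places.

0.528

P(θ) = c + (1 − c) · 1 / (1 + exp(−a(θ − b)))
Exponent: 0.71 × (-1.0 − 0.3) = -0.9230
1/(1 + e^{0.9230}) = 0.2843
P = 0.34 + 0.66 × 0.2843 = 0.5277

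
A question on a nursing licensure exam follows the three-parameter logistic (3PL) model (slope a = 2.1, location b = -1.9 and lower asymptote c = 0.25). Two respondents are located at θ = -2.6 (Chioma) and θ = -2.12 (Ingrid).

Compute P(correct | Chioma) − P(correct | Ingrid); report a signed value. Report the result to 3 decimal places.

P(θ) = c + (1 − c) · 1 / (1 + exp(−a(θ − b)))
P(Chioma) = 0.3902  [exponent -1.4700]
P(Ingrid) = 0.5399  [exponent -0.4620]
Difference = 0.3902 − 0.5399 = -0.1497

-0.150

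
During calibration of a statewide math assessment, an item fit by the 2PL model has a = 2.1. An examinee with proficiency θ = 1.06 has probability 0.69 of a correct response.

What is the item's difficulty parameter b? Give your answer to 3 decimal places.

0.679

P(θ) = 1 / (1 + exp(−a(θ − b)))
logit(0.69) = ln(0.69/0.31) = 0.8001
b = θ − logit/(a) = 1.06 − 0.8001/2.1000 = 0.6790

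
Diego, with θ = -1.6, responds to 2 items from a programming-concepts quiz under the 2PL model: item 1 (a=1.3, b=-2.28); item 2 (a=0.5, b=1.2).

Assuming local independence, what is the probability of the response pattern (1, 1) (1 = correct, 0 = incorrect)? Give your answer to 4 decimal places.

0.1400

P(θ) = 1 / (1 + exp(−a(θ − b)))
P_1 = 1/(1+e^{-0.8840}) = 0.7077
P_2 = 1/(1+e^{1.4000}) = 0.1978
L = P_1 × P_2 = 0.7077 × 0.1978 = 0.13998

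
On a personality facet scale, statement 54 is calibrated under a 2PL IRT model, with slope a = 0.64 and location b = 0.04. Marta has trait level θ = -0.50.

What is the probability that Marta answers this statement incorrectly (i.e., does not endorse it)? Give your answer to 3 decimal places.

P(θ) = 1 / (1 + exp(−a(θ − b)))
Exponent: 0.64 × (-0.50 − 0.04) = -0.3456
1/(1 + e^{0.3456}) = 0.4144
P(incorrect) = 1 − 0.4144 = 0.5856

0.586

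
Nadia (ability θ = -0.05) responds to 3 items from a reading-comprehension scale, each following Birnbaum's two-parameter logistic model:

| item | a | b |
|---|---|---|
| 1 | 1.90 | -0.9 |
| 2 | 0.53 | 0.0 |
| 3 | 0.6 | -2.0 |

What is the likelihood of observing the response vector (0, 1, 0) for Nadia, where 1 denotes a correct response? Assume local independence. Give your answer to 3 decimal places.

0.019

P(θ) = 1 / (1 + exp(−a(θ − b)))
P_1 = 1/(1+e^{-1.6150}) = 0.8341
P_2 = 1/(1+e^{0.0265}) = 0.4934
P_3 = 1/(1+e^{-1.1700}) = 0.7631
L = (1−P_1) × P_2 × (1−P_3) = 0.1659 × 0.4934 × 0.2369 = 0.01939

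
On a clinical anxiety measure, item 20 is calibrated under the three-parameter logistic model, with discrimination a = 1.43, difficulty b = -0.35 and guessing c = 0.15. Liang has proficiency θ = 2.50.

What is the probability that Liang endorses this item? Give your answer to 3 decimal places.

0.986

P(θ) = c + (1 − c) · 1 / (1 + exp(−a(θ − b)))
Exponent: 1.43 × (2.50 − (-0.35)) = 4.0755
1/(1 + e^{-4.0755}) = 0.9833
P = 0.15 + 0.85 × 0.9833 = 0.9858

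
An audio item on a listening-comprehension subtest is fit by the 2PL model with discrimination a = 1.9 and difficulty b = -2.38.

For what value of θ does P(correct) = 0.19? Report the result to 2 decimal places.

-3.14

P(θ) = 1 / (1 + exp(−a(θ − b)))
logit = ln(0.1900/0.8100) = -1.4500
θ = b + logit/(a) = -2.38 + (-1.4500)/1.9000 = -3.1432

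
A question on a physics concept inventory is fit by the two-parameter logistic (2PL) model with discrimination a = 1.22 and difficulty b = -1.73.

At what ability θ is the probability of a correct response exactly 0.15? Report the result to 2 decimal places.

-3.15

P(θ) = 1 / (1 + exp(−a(θ − b)))
logit = ln(0.1500/0.8500) = -1.7346
θ = b + logit/(a) = -1.73 + (-1.7346)/1.2200 = -3.1518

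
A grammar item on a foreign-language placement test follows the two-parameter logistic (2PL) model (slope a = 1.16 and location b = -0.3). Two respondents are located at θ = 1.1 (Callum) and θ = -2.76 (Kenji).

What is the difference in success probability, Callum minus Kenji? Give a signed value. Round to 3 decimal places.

0.781

P(θ) = 1 / (1 + exp(−a(θ − b)))
P(Callum) = 0.8353  [exponent 1.6240]
P(Kenji) = 0.0545  [exponent -2.8536]
Difference = 0.8353 − 0.0545 = 0.7809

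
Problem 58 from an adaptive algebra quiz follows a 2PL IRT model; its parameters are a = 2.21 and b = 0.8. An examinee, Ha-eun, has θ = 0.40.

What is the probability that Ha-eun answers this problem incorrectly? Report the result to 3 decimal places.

P(θ) = 1 / (1 + exp(−a(θ − b)))
Exponent: 2.21 × (0.40 − 0.8) = -0.8840
1/(1 + e^{0.8840}) = 0.2923
P(incorrect) = 1 − 0.2923 = 0.7077

0.708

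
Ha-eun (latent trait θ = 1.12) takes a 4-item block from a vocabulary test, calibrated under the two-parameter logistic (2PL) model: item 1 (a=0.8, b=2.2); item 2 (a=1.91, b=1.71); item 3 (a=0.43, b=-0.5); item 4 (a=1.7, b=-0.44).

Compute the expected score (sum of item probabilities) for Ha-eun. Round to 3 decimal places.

P(θ) = 1 / (1 + exp(−a(θ − b)))
P_1 = 1/(1+e^{0.8640}) = 0.2965
P_2 = 1/(1+e^{1.1269}) = 0.2447
P_3 = 1/(1+e^{-0.6966}) = 0.6674
P_4 = 1/(1+e^{-2.6520}) = 0.9341
E[score] = 0.2965 + 0.2447 + 0.6674 + 0.9341 = 2.1428

2.143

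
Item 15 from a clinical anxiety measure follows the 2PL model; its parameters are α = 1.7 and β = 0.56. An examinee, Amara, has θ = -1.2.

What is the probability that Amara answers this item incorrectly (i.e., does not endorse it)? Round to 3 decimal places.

P(θ) = 1 / (1 + exp(−α(θ − β)))
Exponent: 1.7 × (-1.2 − 0.56) = -2.9920
1/(1 + e^{2.9920}) = 0.0478
P(incorrect) = 1 − 0.0478 = 0.9522

0.952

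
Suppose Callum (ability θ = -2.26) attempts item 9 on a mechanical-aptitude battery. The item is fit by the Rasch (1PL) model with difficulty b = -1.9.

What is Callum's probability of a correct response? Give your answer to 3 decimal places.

P(θ) = 1 / (1 + exp(−(θ − b)))
Exponent: (-2.26 − (-1.9)) = -0.3600
1/(1 + e^{0.3600}) = 0.4110
P = 0.4110

0.411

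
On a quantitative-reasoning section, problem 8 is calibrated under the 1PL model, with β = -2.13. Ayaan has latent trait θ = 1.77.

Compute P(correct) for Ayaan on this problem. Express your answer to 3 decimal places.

0.980

P(θ) = 1 / (1 + exp(−(θ − β)))
Exponent: (1.77 − (-2.13)) = 3.9000
1/(1 + e^{-3.9000}) = 0.9802
P = 0.9802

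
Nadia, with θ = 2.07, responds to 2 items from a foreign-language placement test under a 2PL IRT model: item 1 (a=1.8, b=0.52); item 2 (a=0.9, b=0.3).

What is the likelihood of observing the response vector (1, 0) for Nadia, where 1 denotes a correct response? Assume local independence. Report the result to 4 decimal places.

0.1592

P(θ) = 1 / (1 + exp(−a(θ − b)))
P_1 = 1/(1+e^{-2.7900}) = 0.9421
P_2 = 1/(1+e^{-1.5930}) = 0.8310
L = P_1 × (1−P_2) = 0.9421 × 0.1690 = 0.15918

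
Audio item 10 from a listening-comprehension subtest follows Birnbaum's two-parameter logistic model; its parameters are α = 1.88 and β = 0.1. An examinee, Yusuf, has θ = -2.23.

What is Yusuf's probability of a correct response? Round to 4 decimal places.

0.0124

P(θ) = 1 / (1 + exp(−α(θ − β)))
Exponent: 1.88 × (-2.23 − 0.1) = -4.3804
1/(1 + e^{4.3804}) = 0.0124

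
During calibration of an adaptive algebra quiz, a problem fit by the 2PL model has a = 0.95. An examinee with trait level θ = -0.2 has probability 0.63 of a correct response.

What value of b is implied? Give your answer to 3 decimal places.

-0.760

P(θ) = 1 / (1 + exp(−a(θ − b)))
logit(0.63) = ln(0.63/0.37) = 0.5322
b = θ − logit/(a) = -0.2 − 0.5322/0.9500 = -0.7602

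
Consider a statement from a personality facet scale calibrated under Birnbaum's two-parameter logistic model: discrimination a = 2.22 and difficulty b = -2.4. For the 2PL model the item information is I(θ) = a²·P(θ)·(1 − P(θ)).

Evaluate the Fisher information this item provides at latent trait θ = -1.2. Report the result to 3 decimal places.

P = 1/(1+e^{-2.6640}) = 0.9349
P(1−P) = 0.9349 × 0.0651 = 0.0609
I = a² × P(1−P) = 2.22² × 0.0609 = 0.30009

0.300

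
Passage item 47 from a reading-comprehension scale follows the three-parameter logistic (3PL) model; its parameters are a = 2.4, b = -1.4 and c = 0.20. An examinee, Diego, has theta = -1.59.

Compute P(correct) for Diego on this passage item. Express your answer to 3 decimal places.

0.510

P(theta) = c + (1 − c) · 1 / (1 + exp(−a(theta − b)))
Exponent: 2.4 × (-1.59 − (-1.4)) = -0.4560
1/(1 + e^{0.4560}) = 0.3879
P = 0.20 + 0.80 × 0.3879 = 0.5103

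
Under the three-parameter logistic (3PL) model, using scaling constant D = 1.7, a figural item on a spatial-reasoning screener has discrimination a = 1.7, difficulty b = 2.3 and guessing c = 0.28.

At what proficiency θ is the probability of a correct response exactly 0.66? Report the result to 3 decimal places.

2.338

P(θ) = c + (1 − c) · 1 / (1 + exp(−D·a(θ − b)))
Remove guessing floor: (0.66 − 0.28)/(1 − 0.28) = 0.5278
logit = ln(0.5278/0.4722) = 0.1112
θ = b + logit/(1.7·a) = 2.3 + 0.1112/2.8900 = 2.3385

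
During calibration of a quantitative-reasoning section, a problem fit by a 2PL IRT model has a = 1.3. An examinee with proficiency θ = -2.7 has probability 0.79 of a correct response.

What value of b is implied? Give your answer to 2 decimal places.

P(θ) = 1 / (1 + exp(−a(θ − b)))
logit(0.79) = ln(0.79/0.21) = 1.3249
b = θ − logit/(a) = -2.7 − 1.3249/1.3000 = -3.7192

-3.72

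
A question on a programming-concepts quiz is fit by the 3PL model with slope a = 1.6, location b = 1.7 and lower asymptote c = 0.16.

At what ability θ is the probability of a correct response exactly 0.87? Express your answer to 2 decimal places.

P(θ) = c + (1 − c) · 1 / (1 + exp(−a(θ − b)))
Remove guessing floor: (0.87 − 0.16)/(1 − 0.16) = 0.8452
logit = ln(0.8452/0.1548) = 1.6977
θ = b + logit/(a) = 1.7 + 1.6977/1.6000 = 2.7611

2.76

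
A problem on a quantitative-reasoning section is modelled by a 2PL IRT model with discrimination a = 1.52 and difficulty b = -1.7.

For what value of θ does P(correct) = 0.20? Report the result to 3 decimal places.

P(θ) = 1 / (1 + exp(−a(θ − b)))
logit = ln(0.2000/0.8000) = -1.3863
θ = b + logit/(a) = -1.7 + (-1.3863)/1.5200 = -2.6120

-2.612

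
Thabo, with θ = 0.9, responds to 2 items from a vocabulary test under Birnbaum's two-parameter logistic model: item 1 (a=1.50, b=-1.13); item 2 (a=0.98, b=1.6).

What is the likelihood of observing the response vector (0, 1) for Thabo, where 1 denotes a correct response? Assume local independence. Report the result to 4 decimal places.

P(θ) = 1 / (1 + exp(−a(θ − b)))
P_1 = 1/(1+e^{-3.0450}) = 0.9546
P_2 = 1/(1+e^{0.6860}) = 0.3349
L = (1−P_1) × P_2 = 0.0454 × 0.3349 = 0.01522

0.0152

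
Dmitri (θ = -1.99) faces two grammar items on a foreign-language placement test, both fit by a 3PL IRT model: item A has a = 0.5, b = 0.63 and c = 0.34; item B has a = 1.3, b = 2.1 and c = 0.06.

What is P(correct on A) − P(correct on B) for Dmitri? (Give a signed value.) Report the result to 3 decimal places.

P(θ) = c + (1 − c) · 1 / (1 + exp(−a(θ − b)))
P_A = 0.4802
P_B = 0.0646
P_A − P_B = 0.4157

0.416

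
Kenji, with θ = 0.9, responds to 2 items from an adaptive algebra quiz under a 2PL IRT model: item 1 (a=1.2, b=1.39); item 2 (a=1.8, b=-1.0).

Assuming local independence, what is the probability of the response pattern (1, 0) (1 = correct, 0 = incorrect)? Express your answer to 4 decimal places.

P(θ) = 1 / (1 + exp(−a(θ − b)))
P_1 = 1/(1+e^{0.5880}) = 0.3571
P_2 = 1/(1+e^{-3.4200}) = 0.9683
L = P_1 × (1−P_2) = 0.3571 × 0.0317 = 0.01131

0.0113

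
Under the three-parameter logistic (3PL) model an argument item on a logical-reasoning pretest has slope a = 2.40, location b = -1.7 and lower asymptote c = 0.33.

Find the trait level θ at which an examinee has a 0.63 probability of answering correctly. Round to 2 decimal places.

P(θ) = c + (1 − c) · 1 / (1 + exp(−a(θ − b)))
Remove guessing floor: (0.63 − 0.33)/(1 − 0.33) = 0.4478
logit = ln(0.4478/0.5522) = -0.2097
θ = b + logit/(a) = -1.7 + (-0.2097)/2.4000 = -1.7874

-1.79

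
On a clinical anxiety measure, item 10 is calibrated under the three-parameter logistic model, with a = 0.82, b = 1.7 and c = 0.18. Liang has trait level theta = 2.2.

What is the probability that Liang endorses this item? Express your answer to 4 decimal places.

0.6729

P(theta) = c + (1 − c) · 1 / (1 + exp(−a(theta − b)))
Exponent: 0.82 × (2.2 − 1.7) = 0.4100
1/(1 + e^{-0.4100}) = 0.6011
P = 0.18 + 0.82 × 0.6011 = 0.6729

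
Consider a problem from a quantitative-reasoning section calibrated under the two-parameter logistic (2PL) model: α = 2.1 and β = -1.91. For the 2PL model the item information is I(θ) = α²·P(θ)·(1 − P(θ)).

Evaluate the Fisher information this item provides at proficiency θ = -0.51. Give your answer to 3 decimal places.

P = 1/(1+e^{-2.9400}) = 0.9498
P(1−P) = 0.9498 × 0.0502 = 0.0477
I = α² × P(1−P) = 2.1² × 0.0477 = 0.21031

0.210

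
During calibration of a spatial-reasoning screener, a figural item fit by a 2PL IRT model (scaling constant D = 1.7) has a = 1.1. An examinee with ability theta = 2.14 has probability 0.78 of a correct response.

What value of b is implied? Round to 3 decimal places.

1.463

P(theta) = 1 / (1 + exp(−D·a(theta − b)))
logit(0.78) = ln(0.78/0.22) = 1.2657
b = theta − logit/(1.7·a) = 2.14 − 1.2657/1.8700 = 1.4632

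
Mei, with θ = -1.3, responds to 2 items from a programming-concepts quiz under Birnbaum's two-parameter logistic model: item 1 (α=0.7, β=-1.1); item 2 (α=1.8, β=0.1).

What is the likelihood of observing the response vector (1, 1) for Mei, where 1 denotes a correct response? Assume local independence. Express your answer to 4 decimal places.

0.0346

P(θ) = 1 / (1 + exp(−α(θ − β)))
P_1 = 1/(1+e^{0.1400}) = 0.4651
P_2 = 1/(1+e^{2.5200}) = 0.0745
L = P_1 × P_2 = 0.4651 × 0.0745 = 0.03463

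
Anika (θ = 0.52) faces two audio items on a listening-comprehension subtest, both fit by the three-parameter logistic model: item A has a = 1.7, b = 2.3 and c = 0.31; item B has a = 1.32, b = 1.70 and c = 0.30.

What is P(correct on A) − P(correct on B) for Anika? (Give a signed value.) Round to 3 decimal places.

-0.080

P(θ) = c + (1 − c) · 1 / (1 + exp(−a(θ − b)))
P_A = 0.3419
P_B = 0.4218
P_A − P_B = -0.0799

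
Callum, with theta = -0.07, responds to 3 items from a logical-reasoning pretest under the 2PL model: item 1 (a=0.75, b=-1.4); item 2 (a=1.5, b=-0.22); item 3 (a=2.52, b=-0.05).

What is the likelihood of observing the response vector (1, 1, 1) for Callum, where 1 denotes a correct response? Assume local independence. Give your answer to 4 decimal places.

P(theta) = 1 / (1 + exp(−a(theta − b)))
P_1 = 1/(1+e^{-0.9975}) = 0.7306
P_2 = 1/(1+e^{-0.2250}) = 0.5560
P_3 = 1/(1+e^{0.0504}) = 0.4874
L = P_1 × P_2 × P_3 = 0.7306 × 0.5560 × 0.4874 = 0.19799

0.1980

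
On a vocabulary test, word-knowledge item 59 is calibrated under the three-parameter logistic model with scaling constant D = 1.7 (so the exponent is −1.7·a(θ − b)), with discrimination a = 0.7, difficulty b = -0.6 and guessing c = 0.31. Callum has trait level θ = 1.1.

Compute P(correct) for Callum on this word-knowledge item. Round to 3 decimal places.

0.919

P(θ) = c + (1 − c) · 1 / (1 + exp(−D·a(θ − b)))
Exponent: 1.7 × 0.7 × (1.1 − (-0.6)) = 2.0230
1/(1 + e^{-2.0230}) = 0.8832
P = 0.31 + 0.69 × 0.8832 = 0.9194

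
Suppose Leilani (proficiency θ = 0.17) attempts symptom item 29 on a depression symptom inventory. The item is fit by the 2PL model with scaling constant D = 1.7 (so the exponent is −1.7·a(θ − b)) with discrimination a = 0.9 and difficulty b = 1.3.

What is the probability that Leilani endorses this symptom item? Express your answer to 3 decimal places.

P(θ) = 1 / (1 + exp(−D·a(θ − b)))
Exponent: 1.7 × 0.9 × (0.17 − 1.3) = -1.7289
1/(1 + e^{1.7289}) = 0.1507
P = 0.1507

0.151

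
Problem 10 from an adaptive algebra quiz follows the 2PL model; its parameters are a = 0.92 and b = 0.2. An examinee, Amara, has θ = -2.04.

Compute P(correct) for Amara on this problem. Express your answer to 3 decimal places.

P(θ) = 1 / (1 + exp(−a(θ − b)))
Exponent: 0.92 × (-2.04 − 0.2) = -2.0608
1/(1 + e^{2.0608}) = 0.1130

0.113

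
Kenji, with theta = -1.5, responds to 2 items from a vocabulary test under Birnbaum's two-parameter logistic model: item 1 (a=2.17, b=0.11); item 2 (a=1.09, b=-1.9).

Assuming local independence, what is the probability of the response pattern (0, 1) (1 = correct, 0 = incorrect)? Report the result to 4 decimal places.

P(theta) = 1 / (1 + exp(−a(theta − b)))
P_1 = 1/(1+e^{3.4937}) = 0.0295
P_2 = 1/(1+e^{-0.4360}) = 0.6073
L = (1−P_1) × P_2 = 0.9705 × 0.6073 = 0.58939

0.5894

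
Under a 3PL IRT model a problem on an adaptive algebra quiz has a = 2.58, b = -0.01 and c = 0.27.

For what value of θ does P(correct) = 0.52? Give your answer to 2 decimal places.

P(θ) = c + (1 − c) · 1 / (1 + exp(−a(θ − b)))
Remove guessing floor: (0.52 − 0.27)/(1 − 0.27) = 0.3425
logit = ln(0.3425/0.6575) = -0.6523
θ = b + logit/(a) = -0.01 + (-0.6523)/2.5800 = -0.2628

-0.26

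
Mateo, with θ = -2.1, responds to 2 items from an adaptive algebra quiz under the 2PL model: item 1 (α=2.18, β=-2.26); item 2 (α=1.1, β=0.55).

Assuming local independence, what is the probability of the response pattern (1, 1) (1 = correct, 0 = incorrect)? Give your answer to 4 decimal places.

0.0301

P(θ) = 1 / (1 + exp(−α(θ − β)))
P_1 = 1/(1+e^{-0.3488}) = 0.5863
P_2 = 1/(1+e^{2.9150}) = 0.0514
L = P_1 × P_2 = 0.5863 × 0.0514 = 0.03015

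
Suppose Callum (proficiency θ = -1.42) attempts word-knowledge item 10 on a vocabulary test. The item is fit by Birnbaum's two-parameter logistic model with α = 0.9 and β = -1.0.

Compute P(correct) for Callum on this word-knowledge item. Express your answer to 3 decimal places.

0.407

P(θ) = 1 / (1 + exp(−α(θ − β)))
Exponent: 0.9 × (-1.42 − (-1.0)) = -0.3780
1/(1 + e^{0.3780}) = 0.4066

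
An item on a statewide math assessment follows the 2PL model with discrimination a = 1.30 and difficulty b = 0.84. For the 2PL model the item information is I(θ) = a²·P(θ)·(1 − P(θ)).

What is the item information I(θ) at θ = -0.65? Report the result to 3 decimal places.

0.186

P = 1/(1+e^{1.9370}) = 0.1260
P(1−P) = 0.1260 × 0.8740 = 0.1101
I = a² × P(1−P) = 1.30² × 0.1101 = 0.18608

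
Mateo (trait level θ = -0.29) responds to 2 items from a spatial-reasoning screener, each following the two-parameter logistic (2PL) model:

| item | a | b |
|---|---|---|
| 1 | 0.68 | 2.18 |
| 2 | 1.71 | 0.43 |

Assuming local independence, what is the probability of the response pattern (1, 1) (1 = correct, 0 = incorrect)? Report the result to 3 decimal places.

0.036

P(θ) = 1 / (1 + exp(−a(θ − b)))
P_1 = 1/(1+e^{1.6796}) = 0.1571
P_2 = 1/(1+e^{1.2312}) = 0.2260
L = P_1 × P_2 = 0.1571 × 0.2260 = 0.03551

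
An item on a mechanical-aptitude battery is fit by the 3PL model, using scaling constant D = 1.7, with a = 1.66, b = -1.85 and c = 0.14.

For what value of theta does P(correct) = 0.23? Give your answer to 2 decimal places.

P(theta) = c + (1 − c) · 1 / (1 + exp(−D·a(theta − b)))
Remove guessing floor: (0.23 − 0.14)/(1 − 0.14) = 0.1047
logit = ln(0.1047/0.8953) = -2.1466
theta = b + logit/(1.7·a) = -1.85 + (-2.1466)/2.8220 = -2.6107

-2.61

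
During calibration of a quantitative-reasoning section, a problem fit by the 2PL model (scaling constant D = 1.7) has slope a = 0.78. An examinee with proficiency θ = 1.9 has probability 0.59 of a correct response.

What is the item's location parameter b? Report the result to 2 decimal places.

1.63

P(θ) = 1 / (1 + exp(−D·a(θ − b)))
logit(0.59) = ln(0.59/0.41) = 0.3640
b = θ − logit/(1.7·a) = 1.9 − 0.3640/1.3260 = 1.6255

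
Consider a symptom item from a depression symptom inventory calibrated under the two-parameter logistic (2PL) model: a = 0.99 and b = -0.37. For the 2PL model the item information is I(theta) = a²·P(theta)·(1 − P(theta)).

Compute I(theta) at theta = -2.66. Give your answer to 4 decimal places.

0.0834

P = 1/(1+e^{2.2671}) = 0.0939
P(1−P) = 0.0939 × 0.9061 = 0.0851
I = a² × P(1−P) = 0.99² × 0.0851 = 0.08338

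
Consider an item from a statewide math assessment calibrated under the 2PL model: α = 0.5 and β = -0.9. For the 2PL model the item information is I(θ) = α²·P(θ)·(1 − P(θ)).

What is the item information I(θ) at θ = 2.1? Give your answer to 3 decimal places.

0.037

P = 1/(1+e^{-1.5000}) = 0.8176
P(1−P) = 0.8176 × 0.1824 = 0.1491
I = α² × P(1−P) = 0.5² × 0.1491 = 0.03729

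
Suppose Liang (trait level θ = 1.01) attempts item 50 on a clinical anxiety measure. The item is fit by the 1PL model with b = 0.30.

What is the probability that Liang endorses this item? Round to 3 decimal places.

0.670

P(θ) = 1 / (1 + exp(−(θ − b)))
Exponent: (1.01 − 0.30) = 0.7100
1/(1 + e^{-0.7100}) = 0.6704
P = 0.6704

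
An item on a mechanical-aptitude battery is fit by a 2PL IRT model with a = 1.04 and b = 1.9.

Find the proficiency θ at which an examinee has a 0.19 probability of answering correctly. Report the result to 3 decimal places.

0.506

P(θ) = 1 / (1 + exp(−a(θ − b)))
logit = ln(0.1900/0.8100) = -1.4500
θ = b + logit/(a) = 1.9 + (-1.4500)/1.0400 = 0.5058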